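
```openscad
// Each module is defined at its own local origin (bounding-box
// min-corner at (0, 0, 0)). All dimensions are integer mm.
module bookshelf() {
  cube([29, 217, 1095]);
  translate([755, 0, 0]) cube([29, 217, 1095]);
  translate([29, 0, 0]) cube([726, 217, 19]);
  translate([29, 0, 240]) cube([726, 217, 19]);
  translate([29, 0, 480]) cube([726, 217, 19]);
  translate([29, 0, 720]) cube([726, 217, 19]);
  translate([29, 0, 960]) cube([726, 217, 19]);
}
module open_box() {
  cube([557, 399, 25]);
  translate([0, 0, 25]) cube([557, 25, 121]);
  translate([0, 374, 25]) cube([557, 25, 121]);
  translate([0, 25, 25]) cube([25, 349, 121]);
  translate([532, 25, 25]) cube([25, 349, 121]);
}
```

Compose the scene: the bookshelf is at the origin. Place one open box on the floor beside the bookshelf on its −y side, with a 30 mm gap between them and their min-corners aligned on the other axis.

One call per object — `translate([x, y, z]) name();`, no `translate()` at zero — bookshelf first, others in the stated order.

bookshelf();
translate([0, -429, 0]) open_box();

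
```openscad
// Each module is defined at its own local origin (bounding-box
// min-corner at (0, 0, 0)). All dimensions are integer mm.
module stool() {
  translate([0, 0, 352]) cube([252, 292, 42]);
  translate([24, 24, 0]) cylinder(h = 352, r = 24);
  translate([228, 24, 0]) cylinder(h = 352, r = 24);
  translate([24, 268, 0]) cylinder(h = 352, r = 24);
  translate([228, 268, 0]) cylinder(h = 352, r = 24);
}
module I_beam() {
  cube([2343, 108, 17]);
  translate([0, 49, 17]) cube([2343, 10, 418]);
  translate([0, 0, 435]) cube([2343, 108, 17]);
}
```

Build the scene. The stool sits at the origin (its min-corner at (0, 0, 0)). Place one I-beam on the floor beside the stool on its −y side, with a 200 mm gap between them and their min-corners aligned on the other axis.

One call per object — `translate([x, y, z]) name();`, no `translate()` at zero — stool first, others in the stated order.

stool();
translate([0, -308, 0]) I_beam();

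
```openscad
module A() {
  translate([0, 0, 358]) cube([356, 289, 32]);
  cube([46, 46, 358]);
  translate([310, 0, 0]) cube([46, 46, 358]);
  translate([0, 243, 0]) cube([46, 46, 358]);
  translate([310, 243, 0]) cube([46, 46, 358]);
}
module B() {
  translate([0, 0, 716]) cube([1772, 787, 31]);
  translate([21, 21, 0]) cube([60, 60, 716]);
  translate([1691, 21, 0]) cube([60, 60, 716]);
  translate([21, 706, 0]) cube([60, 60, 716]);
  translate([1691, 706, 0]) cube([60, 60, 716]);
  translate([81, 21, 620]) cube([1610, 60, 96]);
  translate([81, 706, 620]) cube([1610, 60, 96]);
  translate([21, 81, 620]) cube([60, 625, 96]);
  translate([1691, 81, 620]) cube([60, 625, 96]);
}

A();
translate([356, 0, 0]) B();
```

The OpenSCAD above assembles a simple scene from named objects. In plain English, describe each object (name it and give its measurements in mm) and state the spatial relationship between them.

A is a four-legged stool. The seat is 356×289 mm, 32 mm thick, top at z = 390 mm. It stands on four square legs, each 46×46 mm in cross-section, from z = 0 to the seat underside, each flush with a corner of the seat.

B is a table: top 1772 mm (x) × 787 mm (y), 31 mm thick, upper face at z = 747 mm, on four 60×60 mm square legs, each inset 21 mm from the nearest pair of top edges, running from z = 0 to the bottom of the top. Four apron rails, 60 mm thick and 96 mm tall, run between adjacent legs with their top edges flush with the underside of the top and their outer faces flush with the legs' outer faces.

The table is against the stool's +x side, with their −y faces flush.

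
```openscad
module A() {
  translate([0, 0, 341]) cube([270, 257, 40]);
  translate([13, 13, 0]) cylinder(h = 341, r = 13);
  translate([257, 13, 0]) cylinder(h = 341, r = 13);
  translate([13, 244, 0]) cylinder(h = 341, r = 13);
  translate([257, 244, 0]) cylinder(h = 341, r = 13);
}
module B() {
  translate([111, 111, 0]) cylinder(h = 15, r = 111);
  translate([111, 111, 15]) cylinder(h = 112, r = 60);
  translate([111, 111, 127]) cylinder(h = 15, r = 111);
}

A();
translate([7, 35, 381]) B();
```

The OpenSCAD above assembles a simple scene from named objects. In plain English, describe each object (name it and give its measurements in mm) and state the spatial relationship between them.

A is a simple wooden stool: a rectangular seat 270 mm (x) by 257 mm (y), 40 mm thick, top face at z = 381 mm, on four round legs, each 26 mm in diameter. The legs rest on z = 0, each leg's axis is inset half a diameter from the nearest pair of seat edges (so the leg's bounding box is flush with the corner).

B is a spool: two coaxial disc flanges of radius 111 mm and thickness 15 mm, joined by a core cylinder of radius 60 mm and height 112 mm. The lower flange rests on z = 0 and the three cylinders share a vertical axis.

The spool is on top of the stool.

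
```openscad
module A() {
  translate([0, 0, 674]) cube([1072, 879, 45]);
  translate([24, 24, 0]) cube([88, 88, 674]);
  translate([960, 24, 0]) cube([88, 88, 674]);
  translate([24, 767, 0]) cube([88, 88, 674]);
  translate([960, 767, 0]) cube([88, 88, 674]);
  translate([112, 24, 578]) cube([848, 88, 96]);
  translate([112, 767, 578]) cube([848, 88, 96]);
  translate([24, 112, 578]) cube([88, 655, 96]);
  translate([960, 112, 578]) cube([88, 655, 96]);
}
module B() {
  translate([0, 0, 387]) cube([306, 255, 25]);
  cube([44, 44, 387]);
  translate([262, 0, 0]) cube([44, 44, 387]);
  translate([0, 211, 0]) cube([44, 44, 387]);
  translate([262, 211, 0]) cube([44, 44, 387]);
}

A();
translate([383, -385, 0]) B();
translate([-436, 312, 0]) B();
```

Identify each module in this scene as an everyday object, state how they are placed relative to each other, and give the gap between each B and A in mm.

Each stool's nearest face is 130 mm from the table's bounding box.

A is a table. B is a stool. Two stools sit around the table at the −y, −x sides. The gap between each stool and the table is 130 mm.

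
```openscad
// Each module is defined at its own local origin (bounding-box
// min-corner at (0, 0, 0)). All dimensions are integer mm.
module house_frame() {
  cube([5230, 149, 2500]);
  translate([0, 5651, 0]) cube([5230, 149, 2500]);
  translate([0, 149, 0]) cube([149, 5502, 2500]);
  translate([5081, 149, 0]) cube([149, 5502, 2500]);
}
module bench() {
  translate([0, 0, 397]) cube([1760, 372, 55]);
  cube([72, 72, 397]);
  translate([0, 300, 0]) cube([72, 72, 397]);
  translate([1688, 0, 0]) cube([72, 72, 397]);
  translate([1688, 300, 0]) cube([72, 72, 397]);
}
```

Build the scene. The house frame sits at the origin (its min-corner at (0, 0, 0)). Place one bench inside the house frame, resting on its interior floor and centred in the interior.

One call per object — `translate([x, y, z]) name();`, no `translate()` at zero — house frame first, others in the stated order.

house_frame();
translate([1735, 2714, 0]) bench();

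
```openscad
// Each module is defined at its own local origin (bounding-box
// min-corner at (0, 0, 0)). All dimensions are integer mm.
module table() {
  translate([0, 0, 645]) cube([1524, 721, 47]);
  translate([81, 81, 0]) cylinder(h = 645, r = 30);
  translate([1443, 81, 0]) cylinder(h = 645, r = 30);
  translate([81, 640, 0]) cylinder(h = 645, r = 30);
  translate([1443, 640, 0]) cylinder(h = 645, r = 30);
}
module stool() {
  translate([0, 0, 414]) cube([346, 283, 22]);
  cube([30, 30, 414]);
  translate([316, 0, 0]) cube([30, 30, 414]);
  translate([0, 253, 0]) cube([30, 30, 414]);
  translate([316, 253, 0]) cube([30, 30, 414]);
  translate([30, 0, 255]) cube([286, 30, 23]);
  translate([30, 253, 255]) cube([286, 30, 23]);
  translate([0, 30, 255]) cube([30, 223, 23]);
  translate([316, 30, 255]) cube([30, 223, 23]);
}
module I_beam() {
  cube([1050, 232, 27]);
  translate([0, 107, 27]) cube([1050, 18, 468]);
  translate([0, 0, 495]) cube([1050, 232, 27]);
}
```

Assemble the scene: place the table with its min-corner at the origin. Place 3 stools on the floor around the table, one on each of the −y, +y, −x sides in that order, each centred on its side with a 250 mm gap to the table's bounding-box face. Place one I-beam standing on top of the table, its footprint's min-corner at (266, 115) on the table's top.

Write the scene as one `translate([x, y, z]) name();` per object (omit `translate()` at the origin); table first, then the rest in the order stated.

table();
translate([589, -533, 0]) stool();
translate([589, 971, 0]) stool();
translate([-596, 219, 0]) stool();
translate([266, 115, 692]) I_beam();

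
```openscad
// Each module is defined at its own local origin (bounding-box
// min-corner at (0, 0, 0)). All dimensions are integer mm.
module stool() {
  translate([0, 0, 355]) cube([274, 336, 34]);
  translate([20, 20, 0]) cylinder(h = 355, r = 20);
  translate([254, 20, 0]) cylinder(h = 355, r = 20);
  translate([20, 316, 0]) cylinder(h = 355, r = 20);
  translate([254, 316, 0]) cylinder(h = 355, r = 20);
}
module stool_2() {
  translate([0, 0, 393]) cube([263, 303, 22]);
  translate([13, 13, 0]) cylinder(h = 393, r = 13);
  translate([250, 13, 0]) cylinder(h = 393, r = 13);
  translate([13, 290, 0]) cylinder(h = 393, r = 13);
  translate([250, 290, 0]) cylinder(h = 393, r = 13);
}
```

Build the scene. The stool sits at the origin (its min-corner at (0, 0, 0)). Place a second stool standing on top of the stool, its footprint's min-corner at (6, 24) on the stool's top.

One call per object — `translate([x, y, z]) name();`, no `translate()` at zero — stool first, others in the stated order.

stool();
translate([6, 24, 389]) stool_2();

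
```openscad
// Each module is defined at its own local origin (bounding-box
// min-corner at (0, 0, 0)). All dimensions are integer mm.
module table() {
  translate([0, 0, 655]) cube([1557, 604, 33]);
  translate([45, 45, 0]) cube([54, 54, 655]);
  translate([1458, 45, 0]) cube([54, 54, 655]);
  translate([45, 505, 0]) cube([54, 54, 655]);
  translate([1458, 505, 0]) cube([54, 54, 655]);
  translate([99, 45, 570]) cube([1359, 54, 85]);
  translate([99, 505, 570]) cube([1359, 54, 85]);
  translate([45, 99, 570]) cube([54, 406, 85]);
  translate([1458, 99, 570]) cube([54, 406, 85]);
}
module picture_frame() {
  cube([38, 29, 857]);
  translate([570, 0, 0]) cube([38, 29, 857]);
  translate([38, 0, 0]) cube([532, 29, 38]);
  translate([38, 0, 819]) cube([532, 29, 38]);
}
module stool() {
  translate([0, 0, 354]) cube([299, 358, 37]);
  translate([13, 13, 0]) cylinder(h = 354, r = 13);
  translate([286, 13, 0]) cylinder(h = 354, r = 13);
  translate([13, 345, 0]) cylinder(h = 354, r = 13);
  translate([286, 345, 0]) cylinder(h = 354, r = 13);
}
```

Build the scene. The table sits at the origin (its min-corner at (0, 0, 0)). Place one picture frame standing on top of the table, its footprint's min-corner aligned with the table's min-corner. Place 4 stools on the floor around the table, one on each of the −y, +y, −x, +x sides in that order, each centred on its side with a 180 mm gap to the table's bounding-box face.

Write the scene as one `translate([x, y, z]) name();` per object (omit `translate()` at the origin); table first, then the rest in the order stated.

table();
translate([0, 0, 688]) picture_frame();
translate([629, -538, 0]) stool();
translate([629, 784, 0]) stool();
translate([-479, 123, 0]) stool();
translate([1737, 123, 0]) stool();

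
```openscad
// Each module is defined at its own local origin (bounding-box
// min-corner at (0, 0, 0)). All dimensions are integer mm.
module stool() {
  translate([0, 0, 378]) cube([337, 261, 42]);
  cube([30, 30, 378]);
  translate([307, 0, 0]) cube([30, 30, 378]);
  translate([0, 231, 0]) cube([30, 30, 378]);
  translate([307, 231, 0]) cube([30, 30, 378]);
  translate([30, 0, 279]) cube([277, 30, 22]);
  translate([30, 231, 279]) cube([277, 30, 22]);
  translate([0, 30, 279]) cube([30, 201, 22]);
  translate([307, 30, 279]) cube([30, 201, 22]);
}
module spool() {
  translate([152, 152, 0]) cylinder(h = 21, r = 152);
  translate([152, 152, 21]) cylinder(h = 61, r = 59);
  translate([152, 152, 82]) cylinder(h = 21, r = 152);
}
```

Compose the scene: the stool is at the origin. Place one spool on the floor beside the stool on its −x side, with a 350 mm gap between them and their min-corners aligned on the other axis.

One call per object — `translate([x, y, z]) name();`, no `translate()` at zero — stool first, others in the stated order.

stool();
translate([-654, 0, 0]) spool();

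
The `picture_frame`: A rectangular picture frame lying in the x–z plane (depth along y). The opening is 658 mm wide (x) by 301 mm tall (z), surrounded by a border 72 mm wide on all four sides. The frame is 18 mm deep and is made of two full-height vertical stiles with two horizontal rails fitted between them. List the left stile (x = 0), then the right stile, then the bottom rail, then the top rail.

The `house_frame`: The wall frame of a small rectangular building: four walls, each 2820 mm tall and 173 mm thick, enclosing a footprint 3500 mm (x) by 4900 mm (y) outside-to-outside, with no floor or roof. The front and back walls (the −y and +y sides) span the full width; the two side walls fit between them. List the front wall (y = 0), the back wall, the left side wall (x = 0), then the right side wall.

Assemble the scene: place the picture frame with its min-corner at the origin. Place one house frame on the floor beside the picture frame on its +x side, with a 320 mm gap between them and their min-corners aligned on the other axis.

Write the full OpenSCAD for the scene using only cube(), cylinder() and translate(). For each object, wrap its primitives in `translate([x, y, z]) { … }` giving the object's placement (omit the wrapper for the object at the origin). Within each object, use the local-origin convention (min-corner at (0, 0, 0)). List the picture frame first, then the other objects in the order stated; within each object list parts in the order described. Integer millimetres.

cube([72, 18, 445]);
translate([730, 0, 0]) cube([72, 18, 445]);
translate([72, 0, 0]) cube([658, 18, 72]);
translate([72, 0, 373]) cube([658, 18, 72]);
translate([1122, 0, 0]) {
  cube([3500, 173, 2820]);
  translate([0, 4727, 0]) cube([3500, 173, 2820]);
  translate([0, 173, 0]) cube([173, 4554, 2820]);
  translate([3327, 173, 0]) cube([173, 4554, 2820]);
}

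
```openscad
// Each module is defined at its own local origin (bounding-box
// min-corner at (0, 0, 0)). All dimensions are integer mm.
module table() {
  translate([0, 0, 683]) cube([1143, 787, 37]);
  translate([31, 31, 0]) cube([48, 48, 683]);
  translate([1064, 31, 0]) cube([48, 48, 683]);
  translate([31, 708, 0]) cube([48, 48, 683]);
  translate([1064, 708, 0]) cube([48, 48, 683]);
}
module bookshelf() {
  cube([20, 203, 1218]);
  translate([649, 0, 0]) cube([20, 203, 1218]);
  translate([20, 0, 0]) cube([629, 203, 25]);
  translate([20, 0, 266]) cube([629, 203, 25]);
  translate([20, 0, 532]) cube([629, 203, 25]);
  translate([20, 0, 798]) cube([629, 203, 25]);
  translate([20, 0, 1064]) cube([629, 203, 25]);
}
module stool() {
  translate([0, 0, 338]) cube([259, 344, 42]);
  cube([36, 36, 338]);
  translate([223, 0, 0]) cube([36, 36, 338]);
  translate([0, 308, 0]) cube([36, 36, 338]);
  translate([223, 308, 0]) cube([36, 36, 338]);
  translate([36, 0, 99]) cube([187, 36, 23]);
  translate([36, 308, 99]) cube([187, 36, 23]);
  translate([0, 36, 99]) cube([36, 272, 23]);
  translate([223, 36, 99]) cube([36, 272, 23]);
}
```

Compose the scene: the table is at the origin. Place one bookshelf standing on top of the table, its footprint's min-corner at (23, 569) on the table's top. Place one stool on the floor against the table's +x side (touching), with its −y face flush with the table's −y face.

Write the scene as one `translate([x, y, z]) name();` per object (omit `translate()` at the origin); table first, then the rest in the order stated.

table();
translate([23, 569, 720]) bookshelf();
translate([1143, 0, 0]) stool();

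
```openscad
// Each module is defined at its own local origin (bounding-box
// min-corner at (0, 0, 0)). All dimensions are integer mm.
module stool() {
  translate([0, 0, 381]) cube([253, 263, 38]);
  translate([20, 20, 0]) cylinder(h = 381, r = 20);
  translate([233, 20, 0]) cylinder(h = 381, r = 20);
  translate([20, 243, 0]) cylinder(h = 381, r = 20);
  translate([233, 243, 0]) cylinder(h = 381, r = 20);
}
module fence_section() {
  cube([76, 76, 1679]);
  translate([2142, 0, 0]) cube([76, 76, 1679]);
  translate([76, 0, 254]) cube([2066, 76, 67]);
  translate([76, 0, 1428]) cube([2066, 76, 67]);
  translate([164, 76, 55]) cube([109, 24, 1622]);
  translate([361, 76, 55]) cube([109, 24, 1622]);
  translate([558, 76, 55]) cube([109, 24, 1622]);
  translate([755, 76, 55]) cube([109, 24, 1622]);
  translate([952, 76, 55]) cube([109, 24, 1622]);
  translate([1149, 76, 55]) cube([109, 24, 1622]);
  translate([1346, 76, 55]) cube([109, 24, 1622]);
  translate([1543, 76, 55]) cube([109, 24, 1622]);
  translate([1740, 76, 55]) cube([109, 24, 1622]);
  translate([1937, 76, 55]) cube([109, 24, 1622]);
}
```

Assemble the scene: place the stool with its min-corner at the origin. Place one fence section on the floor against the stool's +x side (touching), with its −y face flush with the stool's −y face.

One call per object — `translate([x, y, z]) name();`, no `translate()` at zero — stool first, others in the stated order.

stool();
translate([253, 0, 0]) fence_section();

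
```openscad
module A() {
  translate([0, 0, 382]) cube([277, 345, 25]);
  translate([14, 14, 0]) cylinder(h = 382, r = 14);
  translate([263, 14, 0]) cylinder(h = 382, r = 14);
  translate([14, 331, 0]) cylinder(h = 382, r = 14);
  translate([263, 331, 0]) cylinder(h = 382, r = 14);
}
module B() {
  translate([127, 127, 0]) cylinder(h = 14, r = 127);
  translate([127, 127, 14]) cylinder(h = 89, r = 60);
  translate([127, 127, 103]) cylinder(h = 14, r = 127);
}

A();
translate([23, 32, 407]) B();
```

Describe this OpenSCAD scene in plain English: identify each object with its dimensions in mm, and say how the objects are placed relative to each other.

A is a simple wooden stool: a rectangular seat 277 mm (x) by 345 mm (y), 25 mm thick, top face at z = 407 mm, on four round legs, each 28 mm in diameter. The legs rest on z = 0, each leg's axis is inset half a diameter from the nearest pair of seat edges (so the leg's bounding box is flush with the corner).

B is a spool: two coaxial disc flanges of radius 127 mm and thickness 14 mm, joined by a core cylinder of radius 60 mm and height 89 mm. The lower flange rests on z = 0 and the three cylinders share a vertical axis.

The spool is on top of the stool.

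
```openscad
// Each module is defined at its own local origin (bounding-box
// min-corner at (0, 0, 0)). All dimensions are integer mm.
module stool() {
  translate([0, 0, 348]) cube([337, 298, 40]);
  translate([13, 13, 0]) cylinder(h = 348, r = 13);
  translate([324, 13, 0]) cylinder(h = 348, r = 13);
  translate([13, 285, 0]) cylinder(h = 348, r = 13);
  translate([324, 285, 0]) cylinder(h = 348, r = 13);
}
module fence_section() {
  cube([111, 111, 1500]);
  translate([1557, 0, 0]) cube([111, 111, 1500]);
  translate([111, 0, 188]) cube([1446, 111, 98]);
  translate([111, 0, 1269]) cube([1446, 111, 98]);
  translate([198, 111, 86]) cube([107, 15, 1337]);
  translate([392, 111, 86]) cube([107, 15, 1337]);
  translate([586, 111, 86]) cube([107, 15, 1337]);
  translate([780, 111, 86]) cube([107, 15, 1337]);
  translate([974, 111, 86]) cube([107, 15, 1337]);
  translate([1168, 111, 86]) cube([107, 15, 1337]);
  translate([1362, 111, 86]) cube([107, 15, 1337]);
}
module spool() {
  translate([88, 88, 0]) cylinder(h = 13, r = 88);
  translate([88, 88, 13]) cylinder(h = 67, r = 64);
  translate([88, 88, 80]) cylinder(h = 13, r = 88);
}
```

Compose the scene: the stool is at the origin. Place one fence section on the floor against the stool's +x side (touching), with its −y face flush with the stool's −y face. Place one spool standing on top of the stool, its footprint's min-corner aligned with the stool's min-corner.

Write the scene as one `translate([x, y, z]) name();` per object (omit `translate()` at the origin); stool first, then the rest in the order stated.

stool();
translate([337, 0, 0]) fence_section();
translate([0, 0, 388]) spool();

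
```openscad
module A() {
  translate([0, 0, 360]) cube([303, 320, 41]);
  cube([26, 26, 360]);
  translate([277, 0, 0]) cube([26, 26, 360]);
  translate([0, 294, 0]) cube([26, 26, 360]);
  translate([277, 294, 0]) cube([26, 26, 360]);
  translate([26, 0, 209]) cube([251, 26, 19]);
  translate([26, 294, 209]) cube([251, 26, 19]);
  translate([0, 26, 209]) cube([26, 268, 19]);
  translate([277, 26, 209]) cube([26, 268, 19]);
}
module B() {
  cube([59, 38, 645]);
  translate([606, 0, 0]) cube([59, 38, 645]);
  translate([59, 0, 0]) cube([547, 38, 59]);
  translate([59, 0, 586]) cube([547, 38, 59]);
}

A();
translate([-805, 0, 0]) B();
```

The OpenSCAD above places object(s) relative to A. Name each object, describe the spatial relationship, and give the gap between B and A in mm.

The picture frame's nearest face is 140 mm from the stool's −x face.

A is a stool. B is a picture frame. The picture frame is on the floor beside the stool on its −x side. The gap between the picture frame and the stool is 140 mm.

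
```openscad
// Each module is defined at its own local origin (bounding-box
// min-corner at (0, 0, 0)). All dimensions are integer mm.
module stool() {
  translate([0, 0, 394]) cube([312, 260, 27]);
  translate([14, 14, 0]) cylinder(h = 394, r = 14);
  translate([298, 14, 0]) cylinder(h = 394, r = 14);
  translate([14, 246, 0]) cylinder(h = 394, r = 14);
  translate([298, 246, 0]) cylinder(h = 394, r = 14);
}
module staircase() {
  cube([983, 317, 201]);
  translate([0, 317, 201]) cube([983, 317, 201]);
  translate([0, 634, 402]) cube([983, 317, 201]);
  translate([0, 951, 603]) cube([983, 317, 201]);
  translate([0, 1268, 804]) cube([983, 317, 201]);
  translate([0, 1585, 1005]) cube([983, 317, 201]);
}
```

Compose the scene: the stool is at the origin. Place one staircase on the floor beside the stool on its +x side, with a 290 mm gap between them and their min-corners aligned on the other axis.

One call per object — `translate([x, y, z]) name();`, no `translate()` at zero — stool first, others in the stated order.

stool();
translate([602, 0, 0]) staircase();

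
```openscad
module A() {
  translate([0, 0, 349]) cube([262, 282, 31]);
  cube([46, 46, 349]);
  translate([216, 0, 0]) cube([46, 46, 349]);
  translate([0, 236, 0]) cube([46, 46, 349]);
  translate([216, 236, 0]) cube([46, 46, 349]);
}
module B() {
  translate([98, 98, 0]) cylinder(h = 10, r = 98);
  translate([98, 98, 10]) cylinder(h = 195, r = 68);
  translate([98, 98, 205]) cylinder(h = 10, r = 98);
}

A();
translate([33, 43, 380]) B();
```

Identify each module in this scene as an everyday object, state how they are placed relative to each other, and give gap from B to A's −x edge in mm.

A is a stool. B is a spool. The spool is on top of the stool, centred. The gap from the spool to the stool's −x edge is 33 mm.

The spool's min-x is at 33; the stool's min-x is 0; gap = 33 mm.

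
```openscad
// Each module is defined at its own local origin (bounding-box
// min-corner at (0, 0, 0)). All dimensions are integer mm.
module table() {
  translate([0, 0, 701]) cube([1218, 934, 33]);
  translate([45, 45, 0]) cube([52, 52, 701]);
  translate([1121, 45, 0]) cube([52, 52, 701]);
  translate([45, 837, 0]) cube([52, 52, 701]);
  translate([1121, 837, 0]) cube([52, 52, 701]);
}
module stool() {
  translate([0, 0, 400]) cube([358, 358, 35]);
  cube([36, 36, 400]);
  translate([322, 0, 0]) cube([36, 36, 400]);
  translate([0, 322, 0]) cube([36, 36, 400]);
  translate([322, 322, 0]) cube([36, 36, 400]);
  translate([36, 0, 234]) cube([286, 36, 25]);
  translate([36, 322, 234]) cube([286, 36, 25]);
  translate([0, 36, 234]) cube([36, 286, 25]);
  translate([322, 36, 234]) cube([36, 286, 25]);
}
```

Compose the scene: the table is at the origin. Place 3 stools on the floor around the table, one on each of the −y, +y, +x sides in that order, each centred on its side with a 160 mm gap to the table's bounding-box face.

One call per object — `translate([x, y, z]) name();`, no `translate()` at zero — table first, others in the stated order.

table();
translate([430, -518, 0]) stool();
translate([430, 1094, 0]) stool();
translate([1378, 288, 0]) stool();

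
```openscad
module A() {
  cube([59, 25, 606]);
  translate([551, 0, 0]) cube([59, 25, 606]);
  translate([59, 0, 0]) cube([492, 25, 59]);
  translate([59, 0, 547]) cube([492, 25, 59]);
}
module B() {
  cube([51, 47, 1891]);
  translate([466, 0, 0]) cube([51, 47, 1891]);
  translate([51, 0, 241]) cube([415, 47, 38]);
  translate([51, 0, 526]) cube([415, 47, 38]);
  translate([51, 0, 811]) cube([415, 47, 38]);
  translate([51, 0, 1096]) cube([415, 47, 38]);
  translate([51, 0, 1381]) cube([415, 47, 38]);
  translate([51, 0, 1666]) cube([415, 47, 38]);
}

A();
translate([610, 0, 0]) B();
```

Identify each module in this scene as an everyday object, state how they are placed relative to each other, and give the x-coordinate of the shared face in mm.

The picture frame's +x face and the ladder's −x face are both at x = 610 mm.

A is a picture frame. B is a ladder. The ladder is against the picture frame's +x side, with their −y faces flush. The x-coordinate of the shared face is 610 mm.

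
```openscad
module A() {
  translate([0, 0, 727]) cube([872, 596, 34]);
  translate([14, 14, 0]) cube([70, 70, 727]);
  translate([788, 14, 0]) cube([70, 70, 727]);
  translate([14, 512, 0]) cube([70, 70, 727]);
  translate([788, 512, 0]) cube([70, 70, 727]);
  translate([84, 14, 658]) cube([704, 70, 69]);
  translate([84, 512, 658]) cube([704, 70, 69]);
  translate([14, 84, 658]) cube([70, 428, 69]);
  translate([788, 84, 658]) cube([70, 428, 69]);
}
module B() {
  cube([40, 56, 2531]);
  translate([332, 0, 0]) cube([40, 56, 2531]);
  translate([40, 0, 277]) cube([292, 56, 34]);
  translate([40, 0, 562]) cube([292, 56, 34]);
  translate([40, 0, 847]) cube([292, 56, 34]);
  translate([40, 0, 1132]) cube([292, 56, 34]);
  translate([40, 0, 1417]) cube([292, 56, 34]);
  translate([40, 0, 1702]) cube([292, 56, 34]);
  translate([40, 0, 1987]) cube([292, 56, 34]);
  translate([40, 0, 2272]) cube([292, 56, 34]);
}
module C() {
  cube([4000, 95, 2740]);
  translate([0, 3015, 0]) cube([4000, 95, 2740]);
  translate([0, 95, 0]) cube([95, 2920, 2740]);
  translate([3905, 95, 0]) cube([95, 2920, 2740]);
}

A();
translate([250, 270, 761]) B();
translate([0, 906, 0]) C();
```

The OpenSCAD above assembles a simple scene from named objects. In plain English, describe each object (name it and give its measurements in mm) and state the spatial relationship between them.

A is a table: top 872 mm (x) × 596 mm (y), 34 mm thick, upper face at z = 761 mm, on four 70×70 mm square legs, each inset 14 mm from the nearest pair of top edges, running from z = 0 to the bottom of the top. Four apron rails, 70 mm thick and 69 mm tall, run between adjacent legs with their top edges flush with the underside of the top and their outer faces flush with the legs' outer faces.

B is a straight ladder. Two 40×56 mm vertical rails, 2531 mm tall, stand 372 mm apart (outside-to-outside) with their front faces coplanar on the −y side. 8 rungs, each 56 mm deep and 34 mm tall, span between the inner faces of the rails, front faces flush with the rails. The lowest rung's underside is at z = 277 mm and rungs are spaced 285 mm apart (underside to underside).

C is a box-shaped house frame (walls only): outside footprint 4000×3110 mm, wall height 2740 mm, wall thickness 95 mm. The two y-facing walls run the full x-width; the two x-facing walls fit between the inner faces of the y-facing walls.

The ladder is on top of the table, centred. The house frame is on the floor beside the table on its +y side.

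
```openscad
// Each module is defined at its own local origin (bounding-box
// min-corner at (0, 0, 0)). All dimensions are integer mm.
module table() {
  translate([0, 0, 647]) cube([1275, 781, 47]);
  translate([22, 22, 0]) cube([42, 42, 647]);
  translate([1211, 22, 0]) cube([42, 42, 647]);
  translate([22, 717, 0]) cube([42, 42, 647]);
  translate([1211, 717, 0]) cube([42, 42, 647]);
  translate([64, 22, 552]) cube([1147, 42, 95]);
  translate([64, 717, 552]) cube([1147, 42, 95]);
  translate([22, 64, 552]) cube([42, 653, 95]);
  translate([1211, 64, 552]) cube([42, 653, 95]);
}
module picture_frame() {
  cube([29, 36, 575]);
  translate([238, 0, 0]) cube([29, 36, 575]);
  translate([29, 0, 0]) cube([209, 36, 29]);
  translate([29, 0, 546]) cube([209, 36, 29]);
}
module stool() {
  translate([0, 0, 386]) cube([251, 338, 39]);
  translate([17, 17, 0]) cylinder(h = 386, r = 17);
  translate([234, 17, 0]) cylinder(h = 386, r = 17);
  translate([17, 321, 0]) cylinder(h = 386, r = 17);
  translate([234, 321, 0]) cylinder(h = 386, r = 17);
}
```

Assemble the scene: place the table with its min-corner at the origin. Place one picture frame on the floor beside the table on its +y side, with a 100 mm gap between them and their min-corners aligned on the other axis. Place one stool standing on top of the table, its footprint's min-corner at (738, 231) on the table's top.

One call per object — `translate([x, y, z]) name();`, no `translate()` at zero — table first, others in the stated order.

table();
translate([0, 881, 0]) picture_frame();
translate([738, 231, 694]) stool();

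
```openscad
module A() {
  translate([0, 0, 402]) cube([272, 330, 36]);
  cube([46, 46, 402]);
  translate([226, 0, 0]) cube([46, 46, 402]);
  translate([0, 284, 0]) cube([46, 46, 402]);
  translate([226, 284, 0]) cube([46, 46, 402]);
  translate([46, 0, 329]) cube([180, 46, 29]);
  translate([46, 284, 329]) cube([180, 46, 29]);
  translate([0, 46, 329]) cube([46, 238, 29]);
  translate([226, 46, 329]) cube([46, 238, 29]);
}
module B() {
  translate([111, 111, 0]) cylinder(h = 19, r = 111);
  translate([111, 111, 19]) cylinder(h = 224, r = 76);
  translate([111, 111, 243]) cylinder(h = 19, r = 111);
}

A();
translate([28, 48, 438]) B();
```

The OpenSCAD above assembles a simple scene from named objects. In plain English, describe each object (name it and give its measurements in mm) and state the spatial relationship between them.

A is a simple wooden stool: a rectangular seat 272 mm (x) by 330 mm (y), 36 mm thick, top face at z = 438 mm, on four square legs, each 46×46 mm in cross-section. The legs rest on z = 0, each flush with a corner of the seat. Four stretchers, 46 mm wide and 29 mm tall, connect adjacent legs with their undersides at z = 329 mm, each running between the inner faces of the legs it joins and aligned with the legs' outer faces on the other axis.

B is a spool: two coaxial disc flanges of radius 111 mm and thickness 19 mm, joined by a core cylinder of radius 76 mm and height 224 mm. The lower flange rests on z = 0 and the three cylinders share a vertical axis.

The spool is on top of the stool.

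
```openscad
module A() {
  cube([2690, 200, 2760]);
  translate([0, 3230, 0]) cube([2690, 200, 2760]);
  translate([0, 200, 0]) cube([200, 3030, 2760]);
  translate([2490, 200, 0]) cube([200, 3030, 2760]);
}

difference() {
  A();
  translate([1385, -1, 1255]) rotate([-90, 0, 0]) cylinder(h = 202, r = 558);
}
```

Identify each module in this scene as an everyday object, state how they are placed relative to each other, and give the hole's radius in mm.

The subtracted cylinder has r = 558 mm.

A is a house frame. The house frame has a circular hole through its front wall. The hole's radius is 558 mm.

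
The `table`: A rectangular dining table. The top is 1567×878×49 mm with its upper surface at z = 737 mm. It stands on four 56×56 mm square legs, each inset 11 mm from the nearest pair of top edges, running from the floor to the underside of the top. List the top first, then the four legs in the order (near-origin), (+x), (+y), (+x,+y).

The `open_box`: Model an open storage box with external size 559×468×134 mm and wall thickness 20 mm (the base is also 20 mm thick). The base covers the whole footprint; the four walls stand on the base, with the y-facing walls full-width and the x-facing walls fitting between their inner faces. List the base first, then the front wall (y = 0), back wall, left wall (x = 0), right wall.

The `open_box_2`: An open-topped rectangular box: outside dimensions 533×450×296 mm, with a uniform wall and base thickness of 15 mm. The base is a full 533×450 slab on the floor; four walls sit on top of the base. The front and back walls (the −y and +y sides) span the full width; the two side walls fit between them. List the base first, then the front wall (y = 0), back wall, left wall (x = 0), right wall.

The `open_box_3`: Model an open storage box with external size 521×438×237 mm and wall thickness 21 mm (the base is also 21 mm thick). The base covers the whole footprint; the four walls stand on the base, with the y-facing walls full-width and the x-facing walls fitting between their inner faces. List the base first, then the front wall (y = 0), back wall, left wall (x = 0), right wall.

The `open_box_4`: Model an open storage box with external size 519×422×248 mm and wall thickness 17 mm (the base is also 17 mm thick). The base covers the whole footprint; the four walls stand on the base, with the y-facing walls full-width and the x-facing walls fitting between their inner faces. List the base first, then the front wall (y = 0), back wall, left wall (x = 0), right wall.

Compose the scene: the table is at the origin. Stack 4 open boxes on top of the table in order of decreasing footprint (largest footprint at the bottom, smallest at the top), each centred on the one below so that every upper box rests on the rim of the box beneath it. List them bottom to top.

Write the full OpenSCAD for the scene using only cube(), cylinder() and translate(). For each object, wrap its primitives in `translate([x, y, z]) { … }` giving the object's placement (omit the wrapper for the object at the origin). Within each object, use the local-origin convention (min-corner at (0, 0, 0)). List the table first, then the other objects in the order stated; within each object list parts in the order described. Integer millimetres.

translate([0, 0, 688]) cube([1567, 878, 49]);
translate([11, 11, 0]) cube([56, 56, 688]);
translate([1500, 11, 0]) cube([56, 56, 688]);
translate([11, 811, 0]) cube([56, 56, 688]);
translate([1500, 811, 0]) cube([56, 56, 688]);
translate([504, 205, 737]) {
  cube([559, 468, 20]);
  translate([0, 0, 20]) cube([559, 20, 114]);
  translate([0, 448, 20]) cube([559, 20, 114]);
  translate([0, 20, 20]) cube([20, 428, 114]);
  translate([539, 20, 20]) cube([20, 428, 114]);
}
translate([517, 214, 871]) {
  cube([533, 450, 15]);
  translate([0, 0, 15]) cube([533, 15, 281]);
  translate([0, 435, 15]) cube([533, 15, 281]);
  translate([0, 15, 15]) cube([15, 420, 281]);
  translate([518, 15, 15]) cube([15, 420, 281]);
}
translate([523, 220, 1167]) {
  cube([521, 438, 21]);
  translate([0, 0, 21]) cube([521, 21, 216]);
  translate([0, 417, 21]) cube([521, 21, 216]);
  translate([0, 21, 21]) cube([21, 396, 216]);
  translate([500, 21, 21]) cube([21, 396, 216]);
}
translate([524, 228, 1404]) {
  cube([519, 422, 17]);
  translate([0, 0, 17]) cube([519, 17, 231]);
  translate([0, 405, 17]) cube([519, 17, 231]);
  translate([0, 17, 17]) cube([17, 388, 231]);
  translate([502, 17, 17]) cube([17, 388, 231]);
}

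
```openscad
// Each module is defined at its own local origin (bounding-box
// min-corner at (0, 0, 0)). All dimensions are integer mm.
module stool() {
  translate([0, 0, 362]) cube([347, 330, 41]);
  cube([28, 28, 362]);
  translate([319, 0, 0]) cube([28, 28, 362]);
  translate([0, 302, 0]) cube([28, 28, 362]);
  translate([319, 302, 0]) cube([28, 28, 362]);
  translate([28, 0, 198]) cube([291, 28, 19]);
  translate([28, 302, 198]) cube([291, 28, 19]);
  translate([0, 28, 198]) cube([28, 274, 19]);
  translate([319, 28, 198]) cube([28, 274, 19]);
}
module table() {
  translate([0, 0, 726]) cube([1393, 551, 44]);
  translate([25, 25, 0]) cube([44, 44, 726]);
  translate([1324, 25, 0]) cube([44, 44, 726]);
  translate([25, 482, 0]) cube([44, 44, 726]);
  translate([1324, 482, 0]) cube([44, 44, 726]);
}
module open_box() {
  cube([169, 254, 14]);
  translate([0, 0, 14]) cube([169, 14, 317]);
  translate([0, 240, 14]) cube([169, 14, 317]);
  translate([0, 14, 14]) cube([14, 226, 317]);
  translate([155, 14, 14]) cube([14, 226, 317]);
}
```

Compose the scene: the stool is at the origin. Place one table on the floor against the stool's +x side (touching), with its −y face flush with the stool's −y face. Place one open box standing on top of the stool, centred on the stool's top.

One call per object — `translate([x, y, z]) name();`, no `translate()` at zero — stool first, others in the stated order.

stool();
translate([347, 0, 0]) table();
translate([89, 38, 403]) open_box();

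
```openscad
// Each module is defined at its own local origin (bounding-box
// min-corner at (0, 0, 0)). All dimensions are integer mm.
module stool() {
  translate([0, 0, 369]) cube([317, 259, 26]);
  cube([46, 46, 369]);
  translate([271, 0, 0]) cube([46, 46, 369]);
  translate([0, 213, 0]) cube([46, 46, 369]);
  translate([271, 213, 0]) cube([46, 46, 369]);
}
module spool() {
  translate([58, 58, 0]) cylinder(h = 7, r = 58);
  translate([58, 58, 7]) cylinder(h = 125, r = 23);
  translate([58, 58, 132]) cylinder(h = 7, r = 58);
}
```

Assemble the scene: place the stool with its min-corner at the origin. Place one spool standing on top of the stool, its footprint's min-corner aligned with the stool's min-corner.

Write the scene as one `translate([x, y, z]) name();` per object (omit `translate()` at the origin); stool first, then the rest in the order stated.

stool();
translate([0, 0, 395]) spool();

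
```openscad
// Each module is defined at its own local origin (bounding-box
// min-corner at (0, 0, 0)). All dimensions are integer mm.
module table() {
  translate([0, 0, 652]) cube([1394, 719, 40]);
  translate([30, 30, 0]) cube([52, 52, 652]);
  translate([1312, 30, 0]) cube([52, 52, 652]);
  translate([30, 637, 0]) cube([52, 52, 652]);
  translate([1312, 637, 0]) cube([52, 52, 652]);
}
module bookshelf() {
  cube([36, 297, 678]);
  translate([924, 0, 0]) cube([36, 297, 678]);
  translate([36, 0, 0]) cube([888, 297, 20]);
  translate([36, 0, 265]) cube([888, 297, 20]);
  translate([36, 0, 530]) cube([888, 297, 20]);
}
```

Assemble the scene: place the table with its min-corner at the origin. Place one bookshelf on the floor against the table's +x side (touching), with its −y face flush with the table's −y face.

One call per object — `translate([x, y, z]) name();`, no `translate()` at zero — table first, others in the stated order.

table();
translate([1394, 0, 0]) bookshelf();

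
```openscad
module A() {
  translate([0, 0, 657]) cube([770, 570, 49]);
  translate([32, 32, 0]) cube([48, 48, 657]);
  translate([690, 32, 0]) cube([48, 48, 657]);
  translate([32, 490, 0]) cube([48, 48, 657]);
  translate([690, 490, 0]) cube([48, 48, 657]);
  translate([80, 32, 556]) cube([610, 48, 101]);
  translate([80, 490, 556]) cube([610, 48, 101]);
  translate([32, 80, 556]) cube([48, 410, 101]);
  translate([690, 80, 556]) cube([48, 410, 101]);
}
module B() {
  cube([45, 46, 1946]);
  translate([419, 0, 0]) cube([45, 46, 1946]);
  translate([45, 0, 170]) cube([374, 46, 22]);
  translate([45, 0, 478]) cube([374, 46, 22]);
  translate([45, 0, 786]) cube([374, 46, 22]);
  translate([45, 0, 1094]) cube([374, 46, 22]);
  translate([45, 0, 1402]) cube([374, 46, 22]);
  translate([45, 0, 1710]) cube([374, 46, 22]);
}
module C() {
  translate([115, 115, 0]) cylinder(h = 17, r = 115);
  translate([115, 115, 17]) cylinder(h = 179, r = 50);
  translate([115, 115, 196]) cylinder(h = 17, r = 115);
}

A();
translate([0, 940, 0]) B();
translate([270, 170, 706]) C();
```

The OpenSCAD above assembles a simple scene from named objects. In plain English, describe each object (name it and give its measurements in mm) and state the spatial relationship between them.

A is a table with a 770×570 mm rectangular top, 49 mm thick, top surface at z = 706 mm, supported by four 48×48 mm square legs, each inset 32 mm from the nearest pair of top edges, running from the floor. Four apron rails, 48 mm thick and 101 mm tall, run between adjacent legs with their top edges flush with the underside of the top and their outer faces flush with the legs' outer faces.

B is a wooden ladder with two side rails of 45×46 mm section and 1946 mm height, set 464 mm apart overall. Between them run 6 rectangular rungs (46 mm deep, 22 mm thick), front faces flush with the rails' −y face. The bottom of the first rung is 170 mm above the floor and each subsequent rung is 308 mm higher than the one below.

C is a spool: two coaxial disc flanges of radius 115 mm and thickness 17 mm, joined by a core cylinder of radius 50 mm and height 179 mm. The lower flange rests on z = 0 and the three cylinders share a vertical axis.

The ladder is on the floor beside the table on its +y side. The spool is on top of the table, centred.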